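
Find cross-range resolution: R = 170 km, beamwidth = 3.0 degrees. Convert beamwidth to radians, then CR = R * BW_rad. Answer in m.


BW_rad = 0.052359878
CR = 170000 * 0.052359878 = 8901.2 m

8901.2 m


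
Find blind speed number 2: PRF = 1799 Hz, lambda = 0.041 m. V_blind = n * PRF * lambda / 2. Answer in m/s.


V_blind = 2 * 1799 * 0.041 / 2 = 73.8 m/s

73.8 m/s


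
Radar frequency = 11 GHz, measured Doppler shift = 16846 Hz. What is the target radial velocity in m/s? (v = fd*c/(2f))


v = 16846 * 3e8 / (2 * 11000000000.0) = 229.7 m/s

229.7 m/s


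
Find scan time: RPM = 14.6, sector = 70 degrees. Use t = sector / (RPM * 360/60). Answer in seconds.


t = 70 / (14.6 * 360) * 60 = 0.8 s

0.8 s


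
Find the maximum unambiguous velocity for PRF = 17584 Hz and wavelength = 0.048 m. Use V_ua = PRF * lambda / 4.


V_ua = 17584 * 0.048 / 4 = 211.0 m/s

211.0 m/s


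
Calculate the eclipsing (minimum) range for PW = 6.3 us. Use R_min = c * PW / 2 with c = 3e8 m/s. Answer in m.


R_min = 3e8 * 6.3e-6 / 2 = 945.0 m

945.0 m


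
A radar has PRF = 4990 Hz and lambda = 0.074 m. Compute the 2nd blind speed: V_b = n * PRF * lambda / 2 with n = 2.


V_blind = 2 * 4990 * 0.074 / 2 = 369.3 m/s

369.3 m/s


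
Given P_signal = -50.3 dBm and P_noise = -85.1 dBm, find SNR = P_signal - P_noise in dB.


SNR = -50.3 - (-85.1) = 34.8 dB

34.8 dB


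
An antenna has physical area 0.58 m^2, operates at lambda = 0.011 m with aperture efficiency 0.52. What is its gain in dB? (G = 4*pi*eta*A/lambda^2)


G_linear = 4*pi*0.52*0.58/0.011^2 = 31322.46
G_dB = 10*log10(31322.46) = 45.0 dB

45.0 dB


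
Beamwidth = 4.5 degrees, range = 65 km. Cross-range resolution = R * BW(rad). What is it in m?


BW_rad = 0.078539816
CR = 65000 * 0.078539816 = 5105.1 m

5105.1 m


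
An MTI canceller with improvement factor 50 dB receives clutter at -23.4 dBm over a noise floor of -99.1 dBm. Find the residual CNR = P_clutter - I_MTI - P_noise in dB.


CNR = -23.4 - 50 - (-99.1) = 25.7 dB

25.7 dB


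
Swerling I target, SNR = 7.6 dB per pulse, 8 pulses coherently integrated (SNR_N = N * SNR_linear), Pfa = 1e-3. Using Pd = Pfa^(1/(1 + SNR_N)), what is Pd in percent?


SNR_lin = 10^(7.6/10) = 5.7544
SNR_N = 8 * 5.7544 = 46.0352
1/(1 + SNR_N) = 1/47.0352 = 0.0212607
Pd = (1e-3)^0.0212607 = 0.86341
Pd = 86.3%

86.3%


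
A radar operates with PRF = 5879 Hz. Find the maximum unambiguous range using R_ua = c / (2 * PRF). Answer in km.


R_ua = 3e8 / (2 * 5879) = 25514.5 m = 25.5 km

25.5 km


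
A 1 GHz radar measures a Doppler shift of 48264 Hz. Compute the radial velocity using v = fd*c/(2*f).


v = 48264 * 3e8 / (2 * 1000000000.0) = 7239.6 m/s

7239.6 m/s


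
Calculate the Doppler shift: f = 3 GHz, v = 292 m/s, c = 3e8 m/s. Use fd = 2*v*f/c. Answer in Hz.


fd = 2 * 292 * 3000000000.0 / 3e8 = 5840.0 Hz

5840.0 Hz


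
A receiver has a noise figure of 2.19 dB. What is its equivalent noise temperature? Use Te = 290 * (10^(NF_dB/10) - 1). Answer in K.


NF_lin = 10^(2.19/10) = 1.65577
Te = 290 * (1.65577 - 1) = 190.2 K

190.2 K


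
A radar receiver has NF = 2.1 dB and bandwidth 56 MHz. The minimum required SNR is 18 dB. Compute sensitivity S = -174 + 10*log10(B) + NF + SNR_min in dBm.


10*log10(56000000.0) = 77.48
S = -174 + 77.48 + 2.1 + 18 = -76.4 dBm

-76.4 dBm


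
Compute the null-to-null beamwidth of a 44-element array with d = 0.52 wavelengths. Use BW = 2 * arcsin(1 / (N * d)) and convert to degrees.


1/(N*d) = 1/(44*0.52) = 0.043706
BW = 2*arcsin(0.043706) = 5.0 degrees

5.0 degrees


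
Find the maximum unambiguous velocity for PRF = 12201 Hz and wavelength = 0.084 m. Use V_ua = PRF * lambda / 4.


V_ua = 12201 * 0.084 / 4 = 256.2 m/s

256.2 m/s


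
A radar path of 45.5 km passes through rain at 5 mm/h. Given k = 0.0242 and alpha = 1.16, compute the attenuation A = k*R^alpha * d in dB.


gamma = 0.0242 * 5^1.16 = 0.156538 dB/km
A = 0.156538 * 45.5 = 7.12 dB

7.12 dB


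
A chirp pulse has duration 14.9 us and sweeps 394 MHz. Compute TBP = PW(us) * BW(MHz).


TBP = 14.9 * 394 = 5870.6

5870.6


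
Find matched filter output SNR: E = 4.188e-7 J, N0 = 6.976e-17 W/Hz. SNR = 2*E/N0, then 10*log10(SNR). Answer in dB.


SNR_lin = 2 * 4.188e-7 / 6.976e-17 = 1.201e10
SNR_dB = 10*log10(1.201e10) = 100.8 dB

100.8 dB


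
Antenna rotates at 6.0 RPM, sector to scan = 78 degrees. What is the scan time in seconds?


t = 78 / (6.0 * 360) * 60 = 2.17 s

2.17 s


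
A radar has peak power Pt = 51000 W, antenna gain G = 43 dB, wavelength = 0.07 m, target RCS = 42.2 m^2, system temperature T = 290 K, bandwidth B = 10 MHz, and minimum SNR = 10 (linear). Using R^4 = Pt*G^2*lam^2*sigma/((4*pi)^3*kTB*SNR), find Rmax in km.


G_lin = 10^(43/10) = 19952.62315
R^4 = 51000 * 19952.62315^2 * 0.07^2 * 42.2 / ((4*pi)^3 * 1.38e-23 * 290 * 10000000.0 * 10)
R^4 = 5.28655e21 m^4
R_max = (5.28655e21)^(1/4) = 269645.4 m = 269.6 km

269.6 km


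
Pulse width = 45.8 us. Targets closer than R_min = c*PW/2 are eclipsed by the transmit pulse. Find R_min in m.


R_min = 3e8 * 45.8e-6 / 2 = 6870.0 m

6870.0 m


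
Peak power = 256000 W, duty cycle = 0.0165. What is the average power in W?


P_avg = 256000 * 0.0165 = 4224.0 W

4224.0 W


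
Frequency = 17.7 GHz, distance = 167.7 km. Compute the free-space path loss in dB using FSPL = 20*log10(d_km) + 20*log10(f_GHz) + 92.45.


20*log10(167.7) = 44.49
20*log10(17.7) = 24.96
FSPL = 161.9 dB

161.9 dB


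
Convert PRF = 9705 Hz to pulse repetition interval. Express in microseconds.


PRI = 1/9705 = 0.0001030397 s = 103.0 us

103.0 us


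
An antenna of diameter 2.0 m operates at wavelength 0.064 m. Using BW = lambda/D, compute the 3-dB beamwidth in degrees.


BW_rad = 0.064 / 2.0 = 0.032
BW_deg = 1.83 degrees

1.83 degrees


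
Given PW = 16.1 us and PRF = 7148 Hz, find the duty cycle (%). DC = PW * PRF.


DC = 16.1e-6 * 7148 * 100 = 11.51%

11.51%


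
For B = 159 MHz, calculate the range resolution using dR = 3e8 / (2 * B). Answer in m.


dR = 3e8 / (2 * 159000000.0) = 0.94 m

0.94 m


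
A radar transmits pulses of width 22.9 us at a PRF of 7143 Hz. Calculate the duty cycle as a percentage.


DC = 22.9e-6 * 7143 * 100 = 16.36%

16.36%


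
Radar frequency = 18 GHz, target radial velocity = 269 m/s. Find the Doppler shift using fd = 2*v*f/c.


fd = 2 * 269 * 18000000000.0 / 3e8 = 32280.0 Hz

32280.0 Hz


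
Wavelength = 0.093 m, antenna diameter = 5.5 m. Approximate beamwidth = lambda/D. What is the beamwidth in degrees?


BW_rad = 0.093 / 5.5 = 0.016909
BW_deg = 0.97 degrees

0.97 degrees


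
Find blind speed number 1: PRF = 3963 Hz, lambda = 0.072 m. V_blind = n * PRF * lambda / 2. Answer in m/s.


V_blind = 1 * 3963 * 0.072 / 2 = 142.7 m/s

142.7 m/s


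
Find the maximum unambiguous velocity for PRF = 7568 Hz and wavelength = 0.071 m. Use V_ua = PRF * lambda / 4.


V_ua = 7568 * 0.071 / 4 = 134.3 m/s

134.3 m/s


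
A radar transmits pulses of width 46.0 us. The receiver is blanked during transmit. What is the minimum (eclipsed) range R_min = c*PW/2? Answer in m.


R_min = 3e8 * 46.0e-6 / 2 = 6900.0 m

6900.0 m


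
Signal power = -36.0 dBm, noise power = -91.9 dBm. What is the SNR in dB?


SNR = -36.0 - (-91.9) = 55.9 dB

55.9 dB


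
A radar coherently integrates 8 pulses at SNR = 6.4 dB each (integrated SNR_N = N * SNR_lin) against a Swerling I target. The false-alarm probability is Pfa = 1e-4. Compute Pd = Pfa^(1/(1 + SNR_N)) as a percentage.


SNR_lin = 10^(6.4/10) = 4.36516
SNR_N = 8 * 4.36516 = 34.92128
1/(1 + SNR_N) = 1/35.92128 = 0.0278387
Pd = (1e-4)^0.0278387 = 0.77383
Pd = 77.4%

77.4%


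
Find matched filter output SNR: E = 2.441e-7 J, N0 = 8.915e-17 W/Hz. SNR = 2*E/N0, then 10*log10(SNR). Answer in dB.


SNR_lin = 2 * 2.441e-7 / 8.915e-17 = 5.476e9
SNR_dB = 10*log10(5.476e9) = 97.4 dB

97.4 dB


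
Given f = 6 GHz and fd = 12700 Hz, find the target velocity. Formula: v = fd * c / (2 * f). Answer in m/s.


v = 12700 * 3e8 / (2 * 6000000000.0) = 317.5 m/s

317.5 m/s


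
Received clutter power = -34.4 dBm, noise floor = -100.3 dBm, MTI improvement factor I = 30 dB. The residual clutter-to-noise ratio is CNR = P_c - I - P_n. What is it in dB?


CNR = -34.4 - 30 - (-100.3) = 35.9 dB

35.9 dB


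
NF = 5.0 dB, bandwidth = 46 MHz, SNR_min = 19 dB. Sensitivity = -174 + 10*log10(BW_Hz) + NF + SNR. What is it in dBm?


10*log10(46000000.0) = 76.63
S = -174 + 76.63 + 5.0 + 19 = -73.4 dBm

-73.4 dBm


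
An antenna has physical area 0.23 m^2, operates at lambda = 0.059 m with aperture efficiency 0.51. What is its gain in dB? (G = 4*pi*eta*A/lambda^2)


G_linear = 4*pi*0.51*0.23/0.059^2 = 423.45
G_dB = 10*log10(423.45) = 26.3 dB

26.3 dB


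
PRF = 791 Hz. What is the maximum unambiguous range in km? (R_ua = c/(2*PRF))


R_ua = 3e8 / (2 * 791) = 189633.4 m = 189.6 km

189.6 km


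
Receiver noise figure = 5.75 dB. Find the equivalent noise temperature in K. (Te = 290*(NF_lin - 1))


NF_lin = 10^(5.75/10) = 3.758374
Te = 290 * (3.758374 - 1) = 799.9 K

799.9 K


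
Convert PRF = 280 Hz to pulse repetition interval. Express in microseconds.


PRI = 1/280 = 0.0035714286 s = 3571.4 us

3571.4 us


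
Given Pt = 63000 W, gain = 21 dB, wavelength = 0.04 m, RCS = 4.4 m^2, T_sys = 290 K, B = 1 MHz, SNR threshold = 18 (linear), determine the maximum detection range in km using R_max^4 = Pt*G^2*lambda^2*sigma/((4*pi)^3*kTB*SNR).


G_lin = 10^(21/10) = 125.892541
R^4 = 63000 * 125.892541^2 * 0.04^2 * 4.4 / ((4*pi)^3 * 1.38e-23 * 290 * 1000000.0 * 18)
R^4 = 4.91738e16 m^4
R_max = (4.91738e16)^(1/4) = 14891.3 m = 14.9 km

14.9 km


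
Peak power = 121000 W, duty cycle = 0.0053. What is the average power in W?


P_avg = 121000 * 0.0053 = 641.3 W

641.3 W


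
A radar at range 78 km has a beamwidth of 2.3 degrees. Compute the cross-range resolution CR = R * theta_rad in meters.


BW_rad = 0.040142573
CR = 78000 * 0.040142573 = 3131.1 m

3131.1 m


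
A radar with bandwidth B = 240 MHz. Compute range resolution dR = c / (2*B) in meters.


dR = 3e8 / (2 * 240000000.0) = 0.63 m

0.63 m


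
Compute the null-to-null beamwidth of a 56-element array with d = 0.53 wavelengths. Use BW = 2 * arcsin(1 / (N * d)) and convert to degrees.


1/(N*d) = 1/(56*0.53) = 0.033693
BW = 2*arcsin(0.033693) = 3.9 degrees

3.9 degrees


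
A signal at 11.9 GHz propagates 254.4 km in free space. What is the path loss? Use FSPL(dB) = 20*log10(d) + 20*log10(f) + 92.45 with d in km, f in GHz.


20*log10(254.4) = 48.11
20*log10(11.9) = 21.51
FSPL = 162.1 dB

162.1 dB


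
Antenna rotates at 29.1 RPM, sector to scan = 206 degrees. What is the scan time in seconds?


t = 206 / (29.1 * 360) * 60 = 1.18 s

1.18 s


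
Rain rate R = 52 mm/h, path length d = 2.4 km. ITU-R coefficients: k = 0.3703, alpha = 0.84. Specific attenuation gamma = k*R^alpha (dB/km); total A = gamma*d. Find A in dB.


gamma = 0.3703 * 52^0.84 = 10.232848 dB/km
A = 10.232848 * 2.4 = 24.56 dB

24.56 dB


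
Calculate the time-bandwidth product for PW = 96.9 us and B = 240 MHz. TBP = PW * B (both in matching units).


TBP = 96.9 * 240 = 23256.0

23256.0


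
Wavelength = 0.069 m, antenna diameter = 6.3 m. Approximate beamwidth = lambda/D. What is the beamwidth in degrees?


BW_rad = 0.069 / 6.3 = 0.010952
BW_deg = 0.63 degrees

0.63 degrees


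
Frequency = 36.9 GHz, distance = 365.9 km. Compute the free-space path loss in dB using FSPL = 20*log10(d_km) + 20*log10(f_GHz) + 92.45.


20*log10(365.9) = 51.27
20*log10(36.9) = 31.34
FSPL = 175.1 dB

175.1 dB


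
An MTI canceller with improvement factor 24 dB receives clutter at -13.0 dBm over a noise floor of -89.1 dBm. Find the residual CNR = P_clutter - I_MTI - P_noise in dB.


CNR = -13.0 - 24 - (-89.1) = 52.1 dB

52.1 dB


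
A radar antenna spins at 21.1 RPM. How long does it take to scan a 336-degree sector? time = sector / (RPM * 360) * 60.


t = 336 / (21.1 * 360) * 60 = 2.65 s

2.65 s


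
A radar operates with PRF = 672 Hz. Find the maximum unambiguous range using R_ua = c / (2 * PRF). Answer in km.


R_ua = 3e8 / (2 * 672) = 223214.3 m = 223.2 km

223.2 km


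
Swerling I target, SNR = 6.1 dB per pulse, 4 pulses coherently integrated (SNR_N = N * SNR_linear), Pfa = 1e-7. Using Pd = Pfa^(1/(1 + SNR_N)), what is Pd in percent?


SNR_lin = 10^(6.1/10) = 4.0738
SNR_N = 4 * 4.0738 = 16.2952
1/(1 + SNR_N) = 1/17.2952 = 0.0578195
Pd = (1e-7)^0.0578195 = 0.39379
Pd = 39.4%

39.4%


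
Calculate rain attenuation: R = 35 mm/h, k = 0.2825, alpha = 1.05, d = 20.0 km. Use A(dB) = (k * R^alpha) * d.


gamma = 0.2825 * 35^1.05 = 11.811088 dB/km
A = 11.811088 * 20.0 = 236.22 dB

236.22 dB


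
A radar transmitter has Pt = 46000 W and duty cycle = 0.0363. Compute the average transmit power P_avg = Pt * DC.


P_avg = 46000 * 0.0363 = 1669.8 W

1669.8 W


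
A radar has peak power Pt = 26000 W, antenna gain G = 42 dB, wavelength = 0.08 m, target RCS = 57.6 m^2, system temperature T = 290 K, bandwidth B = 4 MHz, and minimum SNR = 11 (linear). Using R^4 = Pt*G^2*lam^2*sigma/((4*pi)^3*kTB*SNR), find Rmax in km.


G_lin = 10^(42/10) = 15848.931925
R^4 = 26000 * 15848.931925^2 * 0.08^2 * 57.6 / ((4*pi)^3 * 1.38e-23 * 290 * 4000000.0 * 11)
R^4 = 6.88996e21 m^4
R_max = (6.88996e21)^(1/4) = 288107.2 m = 288.1 km

288.1 km


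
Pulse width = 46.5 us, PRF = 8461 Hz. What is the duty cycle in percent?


DC = 46.5e-6 * 8461 * 100 = 39.34%

39.34%


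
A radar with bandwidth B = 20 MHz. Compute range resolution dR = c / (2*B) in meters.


dR = 3e8 / (2 * 20000000.0) = 7.5 m

7.5 m


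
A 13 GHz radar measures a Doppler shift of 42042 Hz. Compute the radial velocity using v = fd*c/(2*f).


v = 42042 * 3e8 / (2 * 13000000000.0) = 485.1 m/s

485.1 m/s


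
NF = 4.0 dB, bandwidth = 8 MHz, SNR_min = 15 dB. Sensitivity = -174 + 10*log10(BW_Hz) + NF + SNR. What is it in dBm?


10*log10(8000000.0) = 69.03
S = -174 + 69.03 + 4.0 + 15 = -86.0 dBm

-86.0 dBm


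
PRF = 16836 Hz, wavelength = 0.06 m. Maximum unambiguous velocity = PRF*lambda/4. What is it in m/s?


V_ua = 16836 * 0.06 / 4 = 252.5 m/s

252.5 m/s


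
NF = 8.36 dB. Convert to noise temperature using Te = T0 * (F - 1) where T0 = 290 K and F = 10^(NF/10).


NF_lin = 10^(8.36/10) = 6.854882
Te = 290 * (6.854882 - 1) = 1697.9 K

1697.9 K


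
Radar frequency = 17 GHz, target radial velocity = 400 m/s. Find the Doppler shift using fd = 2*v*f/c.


fd = 2 * 400 * 17000000000.0 / 3e8 = 45333.3 Hz

45333.3 Hz


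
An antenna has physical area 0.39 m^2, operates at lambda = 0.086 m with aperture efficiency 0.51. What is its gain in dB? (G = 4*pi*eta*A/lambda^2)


G_linear = 4*pi*0.51*0.39/0.086^2 = 337.95
G_dB = 10*log10(337.95) = 25.3 dB

25.3 dB


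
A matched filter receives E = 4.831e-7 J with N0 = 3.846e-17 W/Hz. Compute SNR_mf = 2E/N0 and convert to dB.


SNR_lin = 2 * 4.831e-7 / 3.846e-17 = 2.512e10
SNR_dB = 10*log10(2.512e10) = 104.0 dB

104.0 dB


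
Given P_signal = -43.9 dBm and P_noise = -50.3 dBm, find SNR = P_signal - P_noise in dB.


SNR = -43.9 - (-50.3) = 6.4 dB

6.4 dB


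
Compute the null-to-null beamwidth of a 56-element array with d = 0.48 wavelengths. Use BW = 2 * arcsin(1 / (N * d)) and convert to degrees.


1/(N*d) = 1/(56*0.48) = 0.037202
BW = 2*arcsin(0.037202) = 4.3 degrees

4.3 degrees


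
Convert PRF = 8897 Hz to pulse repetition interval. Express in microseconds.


PRI = 1/8897 = 0.0001123974 s = 112.4 us

112.4 us


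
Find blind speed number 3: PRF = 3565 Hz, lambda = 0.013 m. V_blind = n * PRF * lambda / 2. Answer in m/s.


V_blind = 3 * 3565 * 0.013 / 2 = 69.5 m/s

69.5 m/s


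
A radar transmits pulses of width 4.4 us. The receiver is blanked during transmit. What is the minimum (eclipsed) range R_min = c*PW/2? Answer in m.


R_min = 3e8 * 4.4e-6 / 2 = 660.0 m

660.0 m


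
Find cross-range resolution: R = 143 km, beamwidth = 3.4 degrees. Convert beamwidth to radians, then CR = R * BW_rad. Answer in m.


BW_rad = 0.059341195
CR = 143000 * 0.059341195 = 8485.8 m

8485.8 m


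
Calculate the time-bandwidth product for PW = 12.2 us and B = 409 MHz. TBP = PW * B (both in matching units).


TBP = 12.2 * 409 = 4989.8

4989.8


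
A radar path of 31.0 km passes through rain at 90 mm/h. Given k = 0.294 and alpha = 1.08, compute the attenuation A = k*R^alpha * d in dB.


gamma = 0.294 * 90^1.08 = 37.925319 dB/km
A = 37.925319 * 31.0 = 1175.68 dB

1175.68 dB


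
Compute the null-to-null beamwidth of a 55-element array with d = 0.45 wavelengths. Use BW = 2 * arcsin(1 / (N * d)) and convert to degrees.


1/(N*d) = 1/(55*0.45) = 0.040404
BW = 2*arcsin(0.040404) = 4.6 degrees

4.6 degrees


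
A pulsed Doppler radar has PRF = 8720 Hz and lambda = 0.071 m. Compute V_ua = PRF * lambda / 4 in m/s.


V_ua = 8720 * 0.071 / 4 = 154.8 m/s

154.8 m/s


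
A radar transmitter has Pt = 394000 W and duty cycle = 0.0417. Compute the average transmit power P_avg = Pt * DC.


P_avg = 394000 * 0.0417 = 16429.8 W

16429.8 W


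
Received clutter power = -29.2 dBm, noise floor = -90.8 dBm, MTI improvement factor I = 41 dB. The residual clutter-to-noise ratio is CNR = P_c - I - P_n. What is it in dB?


CNR = -29.2 - 41 - (-90.8) = 20.6 dB

20.6 dB


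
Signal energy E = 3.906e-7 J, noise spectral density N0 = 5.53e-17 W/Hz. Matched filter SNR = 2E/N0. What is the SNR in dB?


SNR_lin = 2 * 3.906e-7 / 5.53e-17 = 1.413e10
SNR_dB = 10*log10(1.413e10) = 101.5 dB

101.5 dB


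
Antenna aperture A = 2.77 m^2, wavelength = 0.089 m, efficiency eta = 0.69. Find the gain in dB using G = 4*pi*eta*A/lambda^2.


G_linear = 4*pi*0.69*2.77/0.089^2 = 3032.21
G_dB = 10*log10(3032.21) = 34.8 dB

34.8 dB


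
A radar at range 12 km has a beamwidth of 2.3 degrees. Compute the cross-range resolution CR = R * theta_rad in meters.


BW_rad = 0.040142573
CR = 12000 * 0.040142573 = 481.7 m

481.7 m


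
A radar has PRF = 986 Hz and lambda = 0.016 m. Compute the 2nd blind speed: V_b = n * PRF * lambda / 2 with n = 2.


V_blind = 2 * 986 * 0.016 / 2 = 15.8 m/s

15.8 m/s


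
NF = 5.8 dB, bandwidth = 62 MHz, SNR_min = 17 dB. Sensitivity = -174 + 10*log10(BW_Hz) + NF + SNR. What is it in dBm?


10*log10(62000000.0) = 77.92
S = -174 + 77.92 + 5.8 + 17 = -73.3 dBm

-73.3 dBm


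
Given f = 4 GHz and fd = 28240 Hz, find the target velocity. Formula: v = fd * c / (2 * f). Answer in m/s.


v = 28240 * 3e8 / (2 * 4000000000.0) = 1059.0 m/s

1059.0 m/s


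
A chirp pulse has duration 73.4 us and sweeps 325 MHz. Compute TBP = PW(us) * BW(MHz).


TBP = 73.4 * 325 = 23855.0

23855.0


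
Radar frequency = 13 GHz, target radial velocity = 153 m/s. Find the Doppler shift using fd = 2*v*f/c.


fd = 2 * 153 * 13000000000.0 / 3e8 = 13260.0 Hz

13260.0 Hz


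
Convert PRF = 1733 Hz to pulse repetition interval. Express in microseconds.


PRI = 1/1733 = 0.000577034 s = 577.0 us

577.0 us


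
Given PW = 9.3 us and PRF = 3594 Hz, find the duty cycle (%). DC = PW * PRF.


DC = 9.3e-6 * 3594 * 100 = 3.34%

3.34%


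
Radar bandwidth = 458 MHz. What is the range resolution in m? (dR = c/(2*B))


dR = 3e8 / (2 * 458000000.0) = 0.33 m

0.33 m


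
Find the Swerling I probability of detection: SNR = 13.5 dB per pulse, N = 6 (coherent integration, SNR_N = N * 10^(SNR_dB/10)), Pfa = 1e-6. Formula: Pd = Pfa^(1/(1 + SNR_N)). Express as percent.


SNR_lin = 10^(13.5/10) = 22.38721
SNR_N = 6 * 22.38721 = 134.32326
1/(1 + SNR_N) = 1/135.32326 = 0.0073897
Pd = (1e-6)^0.0073897 = 0.90295
Pd = 90.3%

90.3%


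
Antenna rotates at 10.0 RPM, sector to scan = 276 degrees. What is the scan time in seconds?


t = 276 / (10.0 * 360) * 60 = 4.6 s

4.6 s


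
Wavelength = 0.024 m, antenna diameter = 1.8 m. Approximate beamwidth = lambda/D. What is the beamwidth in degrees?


BW_rad = 0.024 / 1.8 = 0.013333
BW_deg = 0.76 degrees

0.76 degrees


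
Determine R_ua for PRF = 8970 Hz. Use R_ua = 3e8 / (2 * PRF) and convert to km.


R_ua = 3e8 / (2 * 8970) = 16722.4 m = 16.7 km

16.7 km


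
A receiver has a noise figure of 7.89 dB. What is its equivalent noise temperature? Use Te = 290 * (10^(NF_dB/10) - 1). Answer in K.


NF_lin = 10^(7.89/10) = 6.151769
Te = 290 * (6.151769 - 1) = 1494.0 K

1494.0 K


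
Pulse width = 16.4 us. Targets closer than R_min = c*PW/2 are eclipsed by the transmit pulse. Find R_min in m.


R_min = 3e8 * 16.4e-6 / 2 = 2460.0 m

2460.0 m


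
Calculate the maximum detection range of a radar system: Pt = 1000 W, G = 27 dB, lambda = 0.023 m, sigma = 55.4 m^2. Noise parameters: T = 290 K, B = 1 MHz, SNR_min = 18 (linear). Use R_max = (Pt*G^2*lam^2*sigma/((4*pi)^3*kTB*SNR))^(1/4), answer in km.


G_lin = 10^(27/10) = 501.187234
R^4 = 1000 * 501.187234^2 * 0.023^2 * 55.4 / ((4*pi)^3 * 1.38e-23 * 290 * 1000000.0 * 18)
R^4 = 5.14975e16 m^4
R_max = (5.14975e16)^(1/4) = 15064.2 m = 15.1 km

15.1 km


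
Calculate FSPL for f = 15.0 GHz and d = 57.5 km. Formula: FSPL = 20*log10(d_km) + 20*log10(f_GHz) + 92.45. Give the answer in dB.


20*log10(57.5) = 35.19
20*log10(15.0) = 23.52
FSPL = 151.2 dB

151.2 dB


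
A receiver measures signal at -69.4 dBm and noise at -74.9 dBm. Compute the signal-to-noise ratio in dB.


SNR = -69.4 - (-74.9) = 5.5 dB

5.5 dB


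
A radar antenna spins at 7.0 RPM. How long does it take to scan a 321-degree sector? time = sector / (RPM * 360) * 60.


t = 321 / (7.0 * 360) * 60 = 7.64 s

7.64 s


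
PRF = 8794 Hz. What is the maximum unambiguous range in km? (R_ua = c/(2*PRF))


R_ua = 3e8 / (2 * 8794) = 17057.1 m = 17.1 km

17.1 km


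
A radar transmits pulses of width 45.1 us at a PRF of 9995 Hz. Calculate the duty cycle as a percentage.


DC = 45.1e-6 * 9995 * 100 = 45.08%

45.08%


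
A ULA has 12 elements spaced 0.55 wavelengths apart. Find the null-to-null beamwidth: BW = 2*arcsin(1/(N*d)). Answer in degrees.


1/(N*d) = 1/(12*0.55) = 0.151515
BW = 2*arcsin(0.151515) = 17.4 degrees

17.4 degrees


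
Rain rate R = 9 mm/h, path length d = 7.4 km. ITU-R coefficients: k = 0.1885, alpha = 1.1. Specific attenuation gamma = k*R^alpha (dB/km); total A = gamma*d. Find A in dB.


gamma = 0.1885 * 9^1.1 = 2.113383 dB/km
A = 2.113383 * 7.4 = 15.64 dB

15.64 dB


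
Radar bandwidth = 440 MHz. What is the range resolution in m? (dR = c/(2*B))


dR = 3e8 / (2 * 440000000.0) = 0.34 m

0.34 m


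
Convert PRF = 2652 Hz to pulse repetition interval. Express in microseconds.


PRI = 1/2652 = 0.0003770739 s = 377.1 us

377.1 us


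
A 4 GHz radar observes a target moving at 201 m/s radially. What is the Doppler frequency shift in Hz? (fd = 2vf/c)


fd = 2 * 201 * 4000000000.0 / 3e8 = 5360.0 Hz

5360.0 Hz


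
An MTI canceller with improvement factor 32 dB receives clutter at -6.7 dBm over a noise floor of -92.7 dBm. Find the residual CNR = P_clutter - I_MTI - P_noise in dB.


CNR = -6.7 - 32 - (-92.7) = 54.0 dB

54.0 dB


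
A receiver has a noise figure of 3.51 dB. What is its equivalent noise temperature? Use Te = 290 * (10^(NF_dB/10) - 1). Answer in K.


NF_lin = 10^(3.51/10) = 2.243882
Te = 290 * (2.243882 - 1) = 360.7 K

360.7 K


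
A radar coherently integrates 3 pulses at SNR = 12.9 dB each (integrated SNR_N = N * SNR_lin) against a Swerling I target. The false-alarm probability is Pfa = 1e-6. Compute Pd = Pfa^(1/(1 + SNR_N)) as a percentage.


SNR_lin = 10^(12.9/10) = 19.49845
SNR_N = 3 * 19.49845 = 58.49535
1/(1 + SNR_N) = 1/59.49535 = 0.016808
Pd = (1e-6)^0.016808 = 0.79278
Pd = 79.3%

79.3%


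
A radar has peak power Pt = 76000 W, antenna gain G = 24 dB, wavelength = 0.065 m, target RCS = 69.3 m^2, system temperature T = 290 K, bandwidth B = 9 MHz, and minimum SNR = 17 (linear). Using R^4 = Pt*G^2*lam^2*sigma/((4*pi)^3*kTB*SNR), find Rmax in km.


G_lin = 10^(24/10) = 251.188643
R^4 = 76000 * 251.188643^2 * 0.065^2 * 69.3 / ((4*pi)^3 * 1.38e-23 * 290 * 9000000.0 * 17)
R^4 = 1.15551e18 m^4
R_max = (1.15551e18)^(1/4) = 32786.4 m = 32.8 km

32.8 km


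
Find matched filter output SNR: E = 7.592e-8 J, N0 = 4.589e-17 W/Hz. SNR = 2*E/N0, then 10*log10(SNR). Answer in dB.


SNR_lin = 2 * 7.592e-8 / 4.589e-17 = 3.309e9
SNR_dB = 10*log10(3.309e9) = 95.2 dB

95.2 dB


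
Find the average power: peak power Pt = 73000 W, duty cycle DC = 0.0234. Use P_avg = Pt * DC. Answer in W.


P_avg = 73000 * 0.0234 = 1708.2 W

1708.2 W


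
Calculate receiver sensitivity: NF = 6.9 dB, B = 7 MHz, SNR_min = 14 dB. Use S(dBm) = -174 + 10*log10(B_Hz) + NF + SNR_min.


10*log10(7000000.0) = 68.45
S = -174 + 68.45 + 6.9 + 14 = -84.6 dBm

-84.6 dBm


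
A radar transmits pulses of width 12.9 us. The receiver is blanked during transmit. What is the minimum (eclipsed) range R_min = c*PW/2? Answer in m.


R_min = 3e8 * 12.9e-6 / 2 = 1935.0 m

1935.0 m


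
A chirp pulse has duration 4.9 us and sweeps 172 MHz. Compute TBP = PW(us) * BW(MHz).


TBP = 4.9 * 172 = 842.8

842.8


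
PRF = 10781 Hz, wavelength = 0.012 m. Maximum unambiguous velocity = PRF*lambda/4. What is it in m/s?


V_ua = 10781 * 0.012 / 4 = 32.3 m/s

32.3 m/s


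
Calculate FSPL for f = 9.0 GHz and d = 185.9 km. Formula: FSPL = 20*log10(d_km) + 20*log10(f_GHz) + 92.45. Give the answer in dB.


20*log10(185.9) = 45.39
20*log10(9.0) = 19.08
FSPL = 156.9 dB

156.9 dB


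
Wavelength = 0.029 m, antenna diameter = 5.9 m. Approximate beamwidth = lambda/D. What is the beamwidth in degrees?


BW_rad = 0.029 / 5.9 = 0.004915
BW_deg = 0.28 degrees

0.28 degrees


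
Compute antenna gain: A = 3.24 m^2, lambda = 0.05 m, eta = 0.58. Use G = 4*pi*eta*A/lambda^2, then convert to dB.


G_linear = 4*pi*0.58*3.24/0.05^2 = 9445.89
G_dB = 10*log10(9445.89) = 39.8 dB

39.8 dB


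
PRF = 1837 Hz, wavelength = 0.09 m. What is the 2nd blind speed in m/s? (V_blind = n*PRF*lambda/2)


V_blind = 2 * 1837 * 0.09 / 2 = 165.3 m/s

165.3 m/s


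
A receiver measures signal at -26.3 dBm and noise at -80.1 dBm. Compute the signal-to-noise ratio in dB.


SNR = -26.3 - (-80.1) = 53.8 dB

53.8 dB


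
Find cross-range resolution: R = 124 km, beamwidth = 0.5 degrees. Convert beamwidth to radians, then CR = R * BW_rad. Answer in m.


BW_rad = 0.008726646
CR = 124000 * 0.008726646 = 1082.1 m

1082.1 m


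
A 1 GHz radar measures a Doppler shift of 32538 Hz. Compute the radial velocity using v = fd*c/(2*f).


v = 32538 * 3e8 / (2 * 1000000000.0) = 4880.7 m/s

4880.7 m/s


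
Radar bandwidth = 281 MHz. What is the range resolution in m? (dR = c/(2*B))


dR = 3e8 / (2 * 281000000.0) = 0.53 m

0.53 m


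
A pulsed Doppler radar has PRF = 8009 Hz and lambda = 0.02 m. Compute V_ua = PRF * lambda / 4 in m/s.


V_ua = 8009 * 0.02 / 4 = 40.0 m/s

40.0 m/s


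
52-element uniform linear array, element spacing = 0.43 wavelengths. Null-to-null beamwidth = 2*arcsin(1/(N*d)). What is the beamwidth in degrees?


1/(N*d) = 1/(52*0.43) = 0.044723
BW = 2*arcsin(0.044723) = 5.1 degrees

5.1 degrees


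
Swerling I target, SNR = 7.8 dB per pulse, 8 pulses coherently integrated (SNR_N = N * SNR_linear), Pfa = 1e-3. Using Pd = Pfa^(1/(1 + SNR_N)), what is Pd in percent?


SNR_lin = 10^(7.8/10) = 6.0256
SNR_N = 8 * 6.0256 = 48.2048
1/(1 + SNR_N) = 1/49.2048 = 0.0203232
Pd = (1e-3)^0.0203232 = 0.86902
Pd = 86.9%

86.9%


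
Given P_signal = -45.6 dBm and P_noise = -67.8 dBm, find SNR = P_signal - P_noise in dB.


SNR = -45.6 - (-67.8) = 22.2 dB

22.2 dB


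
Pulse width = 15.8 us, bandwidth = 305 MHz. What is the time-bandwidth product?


TBP = 15.8 * 305 = 4819.0

4819.0


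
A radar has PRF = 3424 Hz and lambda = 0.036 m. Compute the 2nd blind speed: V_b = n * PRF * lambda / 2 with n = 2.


V_blind = 2 * 3424 * 0.036 / 2 = 123.3 m/s

123.3 m/s


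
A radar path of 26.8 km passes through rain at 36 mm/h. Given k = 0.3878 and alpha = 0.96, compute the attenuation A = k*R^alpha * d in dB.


gamma = 0.3878 * 36^0.96 = 12.096458 dB/km
A = 12.096458 * 26.8 = 324.19 dB

324.19 dB


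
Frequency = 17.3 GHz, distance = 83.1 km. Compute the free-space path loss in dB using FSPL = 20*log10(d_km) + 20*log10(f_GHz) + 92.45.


20*log10(83.1) = 38.39
20*log10(17.3) = 24.76
FSPL = 155.6 dB

155.6 dB


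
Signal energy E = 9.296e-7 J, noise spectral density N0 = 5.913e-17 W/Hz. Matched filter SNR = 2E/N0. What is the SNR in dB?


SNR_lin = 2 * 9.296e-7 / 5.913e-17 = 3.144e10
SNR_dB = 10*log10(3.144e10) = 105.0 dB

105.0 dB


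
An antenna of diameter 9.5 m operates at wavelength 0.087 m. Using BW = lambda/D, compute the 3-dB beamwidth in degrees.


BW_rad = 0.087 / 9.5 = 0.009158
BW_deg = 0.52 degrees

0.52 degrees


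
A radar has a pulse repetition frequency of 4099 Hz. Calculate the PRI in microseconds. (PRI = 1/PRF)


PRI = 1/4099 = 0.0002439619 s = 244.0 us

244.0 us


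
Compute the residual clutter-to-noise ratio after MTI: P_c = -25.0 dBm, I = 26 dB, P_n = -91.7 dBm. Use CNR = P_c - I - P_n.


CNR = -25.0 - 26 - (-91.7) = 40.7 dB

40.7 dB


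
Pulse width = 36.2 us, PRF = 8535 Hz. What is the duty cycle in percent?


DC = 36.2e-6 * 8535 * 100 = 30.9%

30.9%


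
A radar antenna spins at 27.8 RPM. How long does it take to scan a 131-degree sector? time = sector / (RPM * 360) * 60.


t = 131 / (27.8 * 360) * 60 = 0.79 s

0.79 s


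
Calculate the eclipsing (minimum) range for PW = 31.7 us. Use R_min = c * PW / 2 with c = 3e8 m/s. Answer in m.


R_min = 3e8 * 31.7e-6 / 2 = 4755.0 m

4755.0 m


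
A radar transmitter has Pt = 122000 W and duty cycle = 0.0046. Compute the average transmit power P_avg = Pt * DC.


P_avg = 122000 * 0.0046 = 561.2 W

561.2 W


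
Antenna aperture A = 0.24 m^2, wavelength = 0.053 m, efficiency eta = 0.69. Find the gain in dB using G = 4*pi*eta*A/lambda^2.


G_linear = 4*pi*0.69*0.24/0.053^2 = 740.83
G_dB = 10*log10(740.83) = 28.7 dB

28.7 dB


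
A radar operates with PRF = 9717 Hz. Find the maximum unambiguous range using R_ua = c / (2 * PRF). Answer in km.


R_ua = 3e8 / (2 * 9717) = 15436.9 m = 15.4 km

15.4 km


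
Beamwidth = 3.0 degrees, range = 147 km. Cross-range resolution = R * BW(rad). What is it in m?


BW_rad = 0.052359878
CR = 147000 * 0.052359878 = 7696.9 m

7696.9 m


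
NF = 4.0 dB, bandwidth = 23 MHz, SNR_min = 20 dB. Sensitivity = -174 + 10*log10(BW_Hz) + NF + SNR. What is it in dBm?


10*log10(23000000.0) = 73.62
S = -174 + 73.62 + 4.0 + 20 = -76.4 dBm

-76.4 dBm


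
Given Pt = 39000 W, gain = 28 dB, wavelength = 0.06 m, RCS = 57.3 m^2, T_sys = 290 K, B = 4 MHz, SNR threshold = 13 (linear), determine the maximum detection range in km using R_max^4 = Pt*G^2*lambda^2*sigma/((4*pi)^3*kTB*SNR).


G_lin = 10^(28/10) = 630.957344
R^4 = 39000 * 630.957344^2 * 0.06^2 * 57.3 / ((4*pi)^3 * 1.38e-23 * 290 * 4000000.0 * 13)
R^4 = 7.75553e18 m^4
R_max = (7.75553e18)^(1/4) = 52771.9 m = 52.8 km

52.8 km


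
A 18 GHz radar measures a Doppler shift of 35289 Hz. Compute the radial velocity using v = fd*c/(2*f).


v = 35289 * 3e8 / (2 * 18000000000.0) = 294.1 m/s

294.1 m/s


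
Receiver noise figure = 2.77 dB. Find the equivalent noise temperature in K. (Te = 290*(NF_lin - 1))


NF_lin = 10^(2.77/10) = 1.892344
Te = 290 * (1.892344 - 1) = 258.8 K

258.8 K


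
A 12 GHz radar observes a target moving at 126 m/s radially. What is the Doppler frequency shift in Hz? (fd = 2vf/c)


fd = 2 * 126 * 12000000000.0 / 3e8 = 10080.0 Hz

10080.0 Hz


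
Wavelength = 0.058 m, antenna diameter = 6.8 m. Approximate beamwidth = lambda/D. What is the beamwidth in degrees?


BW_rad = 0.058 / 6.8 = 0.008529
BW_deg = 0.49 degrees

0.49 degrees


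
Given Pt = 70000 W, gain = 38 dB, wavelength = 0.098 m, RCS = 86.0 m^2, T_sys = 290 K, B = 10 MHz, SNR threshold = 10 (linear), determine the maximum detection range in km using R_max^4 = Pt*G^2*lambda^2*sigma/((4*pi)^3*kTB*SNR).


G_lin = 10^(38/10) = 6309.573445
R^4 = 70000 * 6309.573445^2 * 0.098^2 * 86.0 / ((4*pi)^3 * 1.38e-23 * 290 * 10000000.0 * 10)
R^4 = 2.89829e21 m^4
R_max = (2.89829e21)^(1/4) = 232025.4 m = 232.0 km

232.0 km


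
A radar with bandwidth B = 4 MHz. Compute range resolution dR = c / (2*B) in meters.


dR = 3e8 / (2 * 4000000.0) = 37.5 m

37.5 m


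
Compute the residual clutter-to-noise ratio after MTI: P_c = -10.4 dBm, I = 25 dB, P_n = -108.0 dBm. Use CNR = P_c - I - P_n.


CNR = -10.4 - 25 - (-108.0) = 72.6 dB

72.6 dB


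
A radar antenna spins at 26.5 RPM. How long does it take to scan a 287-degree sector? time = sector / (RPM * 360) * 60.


t = 287 / (26.5 * 360) * 60 = 1.81 s

1.81 s


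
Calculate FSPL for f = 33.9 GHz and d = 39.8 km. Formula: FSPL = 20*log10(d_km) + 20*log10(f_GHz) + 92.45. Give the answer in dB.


20*log10(39.8) = 32.0
20*log10(33.9) = 30.6
FSPL = 155.1 dB

155.1 dB


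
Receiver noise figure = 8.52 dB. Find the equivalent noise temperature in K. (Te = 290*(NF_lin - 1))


NF_lin = 10^(8.52/10) = 7.112135
Te = 290 * (7.112135 - 1) = 1772.5 K

1772.5 K


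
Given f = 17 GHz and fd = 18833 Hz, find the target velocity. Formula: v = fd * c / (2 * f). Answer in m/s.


v = 18833 * 3e8 / (2 * 17000000000.0) = 166.2 m/s

166.2 m/s


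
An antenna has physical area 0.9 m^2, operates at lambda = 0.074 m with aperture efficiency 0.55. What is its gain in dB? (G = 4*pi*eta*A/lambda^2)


G_linear = 4*pi*0.55*0.9/0.074^2 = 1135.93
G_dB = 10*log10(1135.93) = 30.6 dB

30.6 dB


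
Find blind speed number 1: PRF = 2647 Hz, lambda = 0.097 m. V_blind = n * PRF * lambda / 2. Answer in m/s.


V_blind = 1 * 2647 * 0.097 / 2 = 128.4 m/s

128.4 m/s


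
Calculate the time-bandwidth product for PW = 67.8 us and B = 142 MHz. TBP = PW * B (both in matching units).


TBP = 67.8 * 142 = 9627.6

9627.6


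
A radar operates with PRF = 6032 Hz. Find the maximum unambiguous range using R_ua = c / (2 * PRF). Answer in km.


R_ua = 3e8 / (2 * 6032) = 24867.4 m = 24.9 km

24.9 km


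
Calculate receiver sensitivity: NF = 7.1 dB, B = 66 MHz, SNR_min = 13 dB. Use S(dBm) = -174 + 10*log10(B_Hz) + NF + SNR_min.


10*log10(66000000.0) = 78.2
S = -174 + 78.2 + 7.1 + 13 = -75.7 dBm

-75.7 dBm


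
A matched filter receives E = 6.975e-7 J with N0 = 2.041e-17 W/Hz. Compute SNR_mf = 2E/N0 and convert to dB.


SNR_lin = 2 * 6.975e-7 / 2.041e-17 = 6.835e10
SNR_dB = 10*log10(6.835e10) = 108.3 dB

108.3 dB


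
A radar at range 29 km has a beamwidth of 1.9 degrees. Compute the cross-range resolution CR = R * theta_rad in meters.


BW_rad = 0.033161256
CR = 29000 * 0.033161256 = 961.7 m

961.7 m


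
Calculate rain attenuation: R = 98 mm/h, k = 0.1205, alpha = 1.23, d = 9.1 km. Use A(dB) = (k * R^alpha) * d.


gamma = 0.1205 * 98^1.23 = 33.899643 dB/km
A = 33.899643 * 9.1 = 308.49 dB

308.49 dB


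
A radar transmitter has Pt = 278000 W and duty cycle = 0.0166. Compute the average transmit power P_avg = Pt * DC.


P_avg = 278000 * 0.0166 = 4614.8 W

4614.8 W


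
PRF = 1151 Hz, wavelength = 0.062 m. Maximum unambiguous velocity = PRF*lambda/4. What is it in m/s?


V_ua = 1151 * 0.062 / 4 = 17.8 m/s

17.8 m/s


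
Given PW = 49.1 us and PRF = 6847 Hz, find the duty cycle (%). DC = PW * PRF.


DC = 49.1e-6 * 6847 * 100 = 33.62%

33.62%


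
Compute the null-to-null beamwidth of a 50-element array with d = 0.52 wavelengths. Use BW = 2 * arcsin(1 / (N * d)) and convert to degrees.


1/(N*d) = 1/(50*0.52) = 0.038462
BW = 2*arcsin(0.038462) = 4.4 degrees

4.4 degrees


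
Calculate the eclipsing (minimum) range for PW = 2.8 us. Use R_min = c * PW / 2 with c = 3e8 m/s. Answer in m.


R_min = 3e8 * 2.8e-6 / 2 = 420.0 m

420.0 m


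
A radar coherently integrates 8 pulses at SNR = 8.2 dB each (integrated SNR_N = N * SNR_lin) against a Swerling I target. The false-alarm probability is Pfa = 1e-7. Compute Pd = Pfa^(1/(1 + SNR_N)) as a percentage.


SNR_lin = 10^(8.2/10) = 6.60693
SNR_N = 8 * 6.60693 = 52.85544
1/(1 + SNR_N) = 1/53.85544 = 0.0185682
Pd = (1e-7)^0.0185682 = 0.74135
Pd = 74.1%

74.1%


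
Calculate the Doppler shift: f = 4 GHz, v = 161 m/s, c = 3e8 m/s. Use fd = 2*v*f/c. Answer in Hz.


fd = 2 * 161 * 4000000000.0 / 3e8 = 4293.3 Hz

4293.3 Hz


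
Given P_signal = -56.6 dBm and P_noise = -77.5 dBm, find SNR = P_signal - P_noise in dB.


SNR = -56.6 - (-77.5) = 20.9 dB

20.9 dB


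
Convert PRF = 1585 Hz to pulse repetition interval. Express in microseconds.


PRI = 1/1585 = 0.0006309148 s = 630.9 us

630.9 us


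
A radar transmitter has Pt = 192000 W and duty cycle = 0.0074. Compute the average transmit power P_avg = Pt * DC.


P_avg = 192000 * 0.0074 = 1420.8 W

1420.8 W


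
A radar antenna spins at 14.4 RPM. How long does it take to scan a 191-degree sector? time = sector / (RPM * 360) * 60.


t = 191 / (14.4 * 360) * 60 = 2.21 s

2.21 s


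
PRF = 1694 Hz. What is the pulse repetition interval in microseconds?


PRI = 1/1694 = 0.0005903188 s = 590.3 us

590.3 us


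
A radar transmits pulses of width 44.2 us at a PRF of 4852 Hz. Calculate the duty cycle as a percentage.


DC = 44.2e-6 * 4852 * 100 = 21.45%

21.45%


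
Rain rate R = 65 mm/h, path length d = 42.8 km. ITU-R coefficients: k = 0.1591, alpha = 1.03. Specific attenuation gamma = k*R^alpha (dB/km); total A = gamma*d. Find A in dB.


gamma = 0.1591 * 65^1.03 = 11.721169 dB/km
A = 11.721169 * 42.8 = 501.67 dB

501.67 dB


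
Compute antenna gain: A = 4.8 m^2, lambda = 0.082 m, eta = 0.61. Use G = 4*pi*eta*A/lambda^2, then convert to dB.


G_linear = 4*pi*0.61*4.8/0.082^2 = 5472.09
G_dB = 10*log10(5472.09) = 37.4 dB

37.4 dB


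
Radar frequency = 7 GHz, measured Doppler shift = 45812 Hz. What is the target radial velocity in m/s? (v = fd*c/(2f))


v = 45812 * 3e8 / (2 * 7000000000.0) = 981.7 m/s

981.7 m/s


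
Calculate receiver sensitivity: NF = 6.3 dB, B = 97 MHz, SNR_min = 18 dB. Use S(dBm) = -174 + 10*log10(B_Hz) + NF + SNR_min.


10*log10(97000000.0) = 79.87
S = -174 + 79.87 + 6.3 + 18 = -69.8 dBm

-69.8 dBm


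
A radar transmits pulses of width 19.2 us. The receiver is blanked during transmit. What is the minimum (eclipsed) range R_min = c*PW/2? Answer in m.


R_min = 3e8 * 19.2e-6 / 2 = 2880.0 m

2880.0 m


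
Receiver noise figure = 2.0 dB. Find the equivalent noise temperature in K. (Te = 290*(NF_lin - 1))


NF_lin = 10^(2.0/10) = 1.584893
Te = 290 * (1.584893 - 1) = 169.6 K

169.6 K


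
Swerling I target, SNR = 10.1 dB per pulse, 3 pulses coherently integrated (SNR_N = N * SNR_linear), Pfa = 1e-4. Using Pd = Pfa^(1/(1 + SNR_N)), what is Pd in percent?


SNR_lin = 10^(10.1/10) = 10.23293
SNR_N = 3 * 10.23293 = 30.69879
1/(1 + SNR_N) = 1/31.69879 = 0.0315469
Pd = (1e-4)^0.0315469 = 0.74785
Pd = 74.8%

74.8%


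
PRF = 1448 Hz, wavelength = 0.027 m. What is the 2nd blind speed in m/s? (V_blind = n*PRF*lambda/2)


V_blind = 2 * 1448 * 0.027 / 2 = 39.1 m/s

39.1 m/s


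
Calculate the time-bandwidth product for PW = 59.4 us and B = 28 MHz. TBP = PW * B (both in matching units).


TBP = 59.4 * 28 = 1663.2

1663.2


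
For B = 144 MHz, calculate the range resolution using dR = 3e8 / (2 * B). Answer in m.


dR = 3e8 / (2 * 144000000.0) = 1.04 m

1.04 m


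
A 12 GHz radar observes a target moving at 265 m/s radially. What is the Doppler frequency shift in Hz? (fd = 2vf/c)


fd = 2 * 265 * 12000000000.0 / 3e8 = 21200.0 Hz

21200.0 Hz
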